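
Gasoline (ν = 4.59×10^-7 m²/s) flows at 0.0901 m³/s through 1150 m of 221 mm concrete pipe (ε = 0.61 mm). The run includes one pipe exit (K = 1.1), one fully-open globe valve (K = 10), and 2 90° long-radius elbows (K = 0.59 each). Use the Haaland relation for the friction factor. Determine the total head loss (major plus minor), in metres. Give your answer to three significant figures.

H_L ≈ 41.1 m

V = 4Q/(πD²) = 2.349 m/s; V²/2g = 0.2812 m
Re = 1.13×10^6, ε/D = 0.00276 → f = 0.02573 (Haaland)
Major: h_f = f(L/D)·V²/2g = 0.02573·5204·0.2812 = 37.65 m
Minor: ΣK = 12.3; h_m = ΣK·V²/2g = 3.453 m
Total H_L = 37.65 + 3.453 = 41.10 m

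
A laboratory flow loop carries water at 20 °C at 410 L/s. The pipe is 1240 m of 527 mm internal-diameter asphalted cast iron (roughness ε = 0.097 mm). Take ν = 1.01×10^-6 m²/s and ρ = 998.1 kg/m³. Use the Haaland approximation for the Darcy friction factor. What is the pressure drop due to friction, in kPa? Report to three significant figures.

V = 4Q/(πD²) = 4·0.410/(π·0.527²) = 1.880 m/s
Re = VD/ν = 1.880·0.527/1.01×10^-6 = 9.81×10^5 → turbulent
ε/D = 0.097/527 = 1.84×10^-4
Haaland: f = 0.01443
h_f = f(L/D)V²/(2g) = 0.01443·(1240/0.527)·1.880²/(2·9.81) = 6.116 m
Δp = ρg·h_f = 998.1·9.81·6.116 = 59.88 kPa

Δp ≈ 59.9 kPa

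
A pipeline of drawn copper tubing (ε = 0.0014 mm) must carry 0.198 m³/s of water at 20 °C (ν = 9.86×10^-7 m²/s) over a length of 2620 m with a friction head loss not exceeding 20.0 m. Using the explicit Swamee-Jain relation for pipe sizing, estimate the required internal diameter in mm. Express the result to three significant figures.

D ≈ 354 mm

Swamee-Jain (Type III): D = 0.66·[ε^1.25·(LQ²/(gh_f))^4.75 + ν·Q^9.4·(L/(gh_f))^5.2]^0.04
LQ²/(gh_f) = 0.5235; L/(gh_f) = 13.35
Term 1 = ε^1.25·(…)^4.75 = 2.23×10^-9; Term 2 = ν·Q^9.4·(…)^5.2 = 1.72×10^-7
D = 0.66·(2.23×10^-9 + 1.72×10^-7)^0.04 = 0.3542 m = 354 mm
Check: V = 2.01 m/s, Re = 7.22×10^5, f = 0.01235, h_f = 18.8 m ≈ 20.0 m ✓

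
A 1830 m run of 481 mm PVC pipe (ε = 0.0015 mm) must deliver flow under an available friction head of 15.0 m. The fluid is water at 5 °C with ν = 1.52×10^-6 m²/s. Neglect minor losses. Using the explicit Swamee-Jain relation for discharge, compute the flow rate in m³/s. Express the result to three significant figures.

Q ≈ 0.458 m³/s

Swamee-Jain (Type II): Q = -0.965·√(gD⁵h_f/L)·ln[ε/(3.7D) + √(3.17ν²L/(gD³h_f))]
√(gD⁵h_f/L) = √(9.81·0.481⁵·15.0/1830) = 0.04550
ε/(3.7D) = 8.43×10^-7; √(3.17ν²L/(gD³h_f)) = 2.86×10^-5
Q = -0.965·0.04550·ln(2.945×10^-5) = 0.4581 m³/s
Check: V = 2.52 m/s, Re = 7.98×10^5, f = 0.01213, h_f = 14.9 m ≈ 15.0 m ✓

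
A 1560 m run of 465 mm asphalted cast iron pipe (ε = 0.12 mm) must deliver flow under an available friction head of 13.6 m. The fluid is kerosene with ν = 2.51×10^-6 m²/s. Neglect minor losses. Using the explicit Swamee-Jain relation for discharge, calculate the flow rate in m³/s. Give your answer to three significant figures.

Q ≈ 0.376 m³/s

Swamee-Jain (Type II): Q = -0.965·√(gD⁵h_f/L)·ln[ε/(3.7D) + √(3.17ν²L/(gD³h_f))]
√(gD⁵h_f/L) = √(9.81·0.465⁵·13.6/1560) = 0.04312
ε/(3.7D) = 6.97×10^-5; √(3.17ν²L/(gD³h_f)) = 4.82×10^-5
Q = -0.965·0.04312·ln(1.179×10^-4) = 0.3764 m³/s
Check: V = 2.22 m/s, Re = 4.11×10^5, f = 0.01628, h_f = 13.7 m ≈ 13.6 m ✓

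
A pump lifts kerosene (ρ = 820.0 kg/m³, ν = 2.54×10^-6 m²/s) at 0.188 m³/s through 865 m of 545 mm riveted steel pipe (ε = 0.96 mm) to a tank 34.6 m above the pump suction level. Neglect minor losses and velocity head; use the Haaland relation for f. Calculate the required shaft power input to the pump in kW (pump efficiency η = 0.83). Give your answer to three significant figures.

V = 4Q/(πD²) = 0.8059 m/s; Re = 1.73×10^5; ε/D = 0.00176; f = 0.02368
h_f = f(L/D)V²/2g = 1.244 m
Total head H = z + h_f = 34.6 + 1.244 = 35.84 m
P_hyd = ρgQH = 820.0·9.81·0.188·35.84 = 54.21 kW
P_shaft = P_hyd/η = 54.21/0.83 = 65.31 kW

P_shaft ≈ 65.3 kW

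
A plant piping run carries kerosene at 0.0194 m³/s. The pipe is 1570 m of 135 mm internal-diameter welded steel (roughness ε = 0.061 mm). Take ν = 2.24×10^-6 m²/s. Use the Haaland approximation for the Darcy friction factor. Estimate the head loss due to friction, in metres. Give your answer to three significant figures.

h_f ≈ 22.2 m

V = 4Q/(πD²) = 4·0.0194/(π·0.135²) = 1.355 m/s
Re = VD/ν = 1.355·0.135/2.24×10^-6 = 8.17×10^4 → turbulent
ε/D = 0.061/135 = 4.52×10^-4
Haaland: f = 0.02043
h_f = f(L/D)V²/(2g) = 0.02043·(1570/0.135)·1.355²/(2·9.81) = 22.25 m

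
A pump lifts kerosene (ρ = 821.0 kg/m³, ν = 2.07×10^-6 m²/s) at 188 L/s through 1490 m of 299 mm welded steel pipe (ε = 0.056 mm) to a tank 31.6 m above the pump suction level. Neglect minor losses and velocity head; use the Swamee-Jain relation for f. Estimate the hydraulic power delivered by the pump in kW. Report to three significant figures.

V = 4Q/(πD²) = 2.677 m/s; Re = 3.87×10^5; ε/D = 1.87×10^-4; f = 0.01577
h_f = f(L/D)V²/2g = 28.72 m
Total head H = z + h_f = 31.6 + 28.72 = 60.32 m
P_hyd = ρgQH = 821.0·9.81·0.188·60.32 = 91.33 kW

P_hyd ≈ 91.3 kW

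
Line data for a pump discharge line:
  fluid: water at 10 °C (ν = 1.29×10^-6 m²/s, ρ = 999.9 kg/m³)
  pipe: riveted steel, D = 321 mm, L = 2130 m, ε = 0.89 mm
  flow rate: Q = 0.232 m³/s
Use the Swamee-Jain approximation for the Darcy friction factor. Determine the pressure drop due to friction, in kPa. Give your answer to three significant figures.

V = 4Q/(πD²) = 4·0.232/(π·0.321²) = 2.867 m/s
Re = VD/ν = 2.867·0.321/1.29×10^-6 = 7.13×10^5 → turbulent
ε/D = 0.89/321 = 0.00277
Swamee-Jain: f = 0.02589
h_f = f(L/D)V²/(2g) = 0.02589·(2130/0.321)·2.867²/(2·9.81) = 71.95 m
Δp = ρg·h_f = 999.9·9.81·71.95 = 705.7 kPa

Δp ≈ 706 kPa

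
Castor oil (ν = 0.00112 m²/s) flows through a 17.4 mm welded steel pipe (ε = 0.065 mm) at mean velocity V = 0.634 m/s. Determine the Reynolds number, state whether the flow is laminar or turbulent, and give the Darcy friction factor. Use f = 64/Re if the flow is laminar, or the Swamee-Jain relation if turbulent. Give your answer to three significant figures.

Re ≈ 9.85; laminar; f = 64/Re ≈ 6.50

Re = VD/ν = 0.6340·0.0174/0.00112 = 9.85
Re < 2300 → laminar → f = 64/Re = 6.498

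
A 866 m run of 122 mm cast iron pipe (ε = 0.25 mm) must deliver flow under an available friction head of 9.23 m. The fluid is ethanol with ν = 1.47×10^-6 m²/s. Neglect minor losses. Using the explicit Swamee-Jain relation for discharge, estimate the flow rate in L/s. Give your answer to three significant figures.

Q ≈ 11.7 L/s

Swamee-Jain (Type II): Q = -0.965·√(gD⁵h_f/L)·ln[ε/(3.7D) + √(3.17ν²L/(gD³h_f))]
√(gD⁵h_f/L) = √(9.81·0.122⁵·9.23/866) = 0.001681
ε/(3.7D) = 5.54×10^-4; √(3.17ν²L/(gD³h_f)) = 1.90×10^-4
Q = -0.965·0.001681·ln(7.438×10^-4) = 0.01169 m³/s
Check: V = 1.000 m/s, Re = 8.30×10^4, f = 0.02578, h_f = 9.32 m ≈ 9.23 m ✓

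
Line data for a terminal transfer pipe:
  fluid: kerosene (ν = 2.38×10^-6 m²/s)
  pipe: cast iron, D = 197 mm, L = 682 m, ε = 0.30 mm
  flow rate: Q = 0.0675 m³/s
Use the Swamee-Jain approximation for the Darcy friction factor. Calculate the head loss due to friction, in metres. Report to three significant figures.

h_f ≈ 20.0 m

V = 4Q/(πD²) = 4·0.0675/(π·0.197²) = 2.215 m/s
Re = VD/ν = 2.215·0.197/2.38×10^-6 = 1.83×10^5 → turbulent
ε/D = 0.30/197 = 0.00152
Swamee-Jain: f = 0.02314
h_f = f(L/D)V²/(2g) = 0.02314·(682/0.197)·2.215²/(2·9.81) = 20.03 m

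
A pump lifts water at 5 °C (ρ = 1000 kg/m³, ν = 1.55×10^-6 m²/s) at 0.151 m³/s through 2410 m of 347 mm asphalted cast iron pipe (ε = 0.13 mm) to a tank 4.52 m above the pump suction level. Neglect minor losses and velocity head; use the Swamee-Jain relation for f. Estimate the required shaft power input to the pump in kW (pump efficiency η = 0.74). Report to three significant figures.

V = 4Q/(πD²) = 1.597 m/s; Re = 3.57×10^5; ε/D = 3.75×10^-4; f = 0.01732
h_f = f(L/D)V²/2g = 15.63 m
Total head H = z + h_f = 4.52 + 15.63 = 20.15 m
P_hyd = ρgQH = 1000·9.81·0.151·20.15 = 29.86 kW
P_shaft = P_hyd/η = 29.86/0.74 = 40.35 kW

P_shaft ≈ 40.3 kW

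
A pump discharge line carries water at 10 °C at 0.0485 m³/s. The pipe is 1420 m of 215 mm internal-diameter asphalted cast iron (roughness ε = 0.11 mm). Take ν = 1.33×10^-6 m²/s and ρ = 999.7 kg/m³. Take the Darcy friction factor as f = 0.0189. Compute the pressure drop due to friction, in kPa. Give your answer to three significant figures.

V = 4Q/(πD²) = 4·0.0485/(π·0.215²) = 1.336 m/s
h_f = f(L/D)V²/(2g) = 0.01890·(1420/0.215)·1.336²/(2·9.81) = 11.35 m
Δp = ρg·h_f = 999.7·9.81·11.35 = 111.4 kPa

Δp ≈ 111 kPa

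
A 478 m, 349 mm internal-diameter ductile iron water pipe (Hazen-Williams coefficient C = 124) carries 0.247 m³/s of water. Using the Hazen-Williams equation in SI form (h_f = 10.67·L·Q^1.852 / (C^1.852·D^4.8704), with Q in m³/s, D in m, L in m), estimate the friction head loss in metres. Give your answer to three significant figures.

h_f = 10.67·478·0.247^1.852 / (124^1.852·0.349^4.8704) = 8.560 m

h_f ≈ 8.56 m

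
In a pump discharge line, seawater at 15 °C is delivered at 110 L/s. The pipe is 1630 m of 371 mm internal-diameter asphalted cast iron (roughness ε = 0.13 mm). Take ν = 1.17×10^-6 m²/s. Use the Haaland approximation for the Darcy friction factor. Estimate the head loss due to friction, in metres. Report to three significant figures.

h_f ≈ 3.95 m

V = 4Q/(πD²) = 4·0.110/(π·0.371²) = 1.018 m/s
Re = VD/ν = 1.018·0.371/1.17×10^-6 = 3.23×10^5 → turbulent
ε/D = 0.13/371 = 3.50×10^-4
Haaland: f = 0.01705
h_f = f(L/D)V²/(2g) = 0.01705·(1630/0.371)·1.018²/(2·9.81) = 3.952 m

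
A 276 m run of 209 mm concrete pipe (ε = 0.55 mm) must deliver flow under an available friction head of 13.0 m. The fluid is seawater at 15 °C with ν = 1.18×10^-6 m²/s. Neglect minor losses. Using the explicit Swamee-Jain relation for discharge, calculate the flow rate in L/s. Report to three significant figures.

Swamee-Jain (Type II): Q = -0.965·√(gD⁵h_f/L)·ln[ε/(3.7D) + √(3.17ν²L/(gD³h_f))]
√(gD⁵h_f/L) = √(9.81·0.209⁵·13.0/276) = 0.01357
ε/(3.7D) = 7.11×10^-4; √(3.17ν²L/(gD³h_f)) = 3.23×10^-5
Q = -0.965·0.01357·ln(7.436×10^-4) = 0.09437 m³/s
Check: V = 2.75 m/s, Re = 4.87×10^5, f = 0.02565, h_f = 13.1 m ≈ 13.0 m ✓

Q ≈ 94.4 L/s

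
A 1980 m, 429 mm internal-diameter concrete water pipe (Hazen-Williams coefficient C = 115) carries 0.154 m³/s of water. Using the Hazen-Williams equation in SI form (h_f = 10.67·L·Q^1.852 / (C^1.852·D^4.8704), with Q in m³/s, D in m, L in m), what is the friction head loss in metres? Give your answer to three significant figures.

h_f ≈ 6.22 m

h_f = 10.67·1980·0.154^1.852 / (115^1.852·0.429^4.8704) = 6.220 m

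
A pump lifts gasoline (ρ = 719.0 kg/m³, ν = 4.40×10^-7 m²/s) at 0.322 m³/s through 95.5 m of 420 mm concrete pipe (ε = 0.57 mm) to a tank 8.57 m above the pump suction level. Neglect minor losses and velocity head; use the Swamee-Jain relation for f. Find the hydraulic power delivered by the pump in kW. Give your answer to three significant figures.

P_hyd ≈ 22.5 kW

V = 4Q/(πD²) = 2.324 m/s; Re = 2.22×10^6; ε/D = 0.00136; f = 0.02134
h_f = f(L/D)V²/2g = 1.336 m
Total head H = z + h_f = 8.57 + 1.336 = 9.906 m
P_hyd = ρgQH = 719.0·9.81·0.322·9.906 = 22.50 kW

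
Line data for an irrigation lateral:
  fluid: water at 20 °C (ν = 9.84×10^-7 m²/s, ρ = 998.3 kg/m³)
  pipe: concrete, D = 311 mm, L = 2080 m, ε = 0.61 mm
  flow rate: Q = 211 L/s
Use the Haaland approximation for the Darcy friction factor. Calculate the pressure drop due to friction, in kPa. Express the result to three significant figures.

V = 4Q/(πD²) = 4·0.211/(π·0.311²) = 2.778 m/s
Re = VD/ν = 2.778·0.311/9.84×10^-7 = 8.78×10^5 → turbulent
ε/D = 0.61/311 = 0.00196
Haaland: f = 0.02353
h_f = f(L/D)V²/(2g) = 0.02353·(2080/0.311)·2.778²/(2·9.81) = 61.89 m
Δp = ρg·h_f = 998.3·9.81·61.89 = 606.1 kPa

Δp ≈ 606 kPa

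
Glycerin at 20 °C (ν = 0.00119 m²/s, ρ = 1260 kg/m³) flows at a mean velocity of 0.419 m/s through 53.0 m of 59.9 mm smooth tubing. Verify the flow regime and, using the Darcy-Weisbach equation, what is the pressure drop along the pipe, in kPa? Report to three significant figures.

Re = VD/ν = 0.419·0.05990/0.00119 = 21.1 → laminar (Re < 2300)
f = 64/Re = 3.034
h_f = f(L/D)V²/(2g) = 3.034·(53.0/0.05990)·0.419²/(2·9.81) = 24.03 m
Δp = ρg·h_f = 1260·9.81·24.03 = 297.0 kPa

Δp ≈ 297 kPa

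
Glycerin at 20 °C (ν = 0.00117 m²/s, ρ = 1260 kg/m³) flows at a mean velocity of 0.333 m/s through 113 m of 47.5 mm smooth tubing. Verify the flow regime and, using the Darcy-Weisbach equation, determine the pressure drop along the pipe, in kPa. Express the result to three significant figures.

Re = VD/ν = 0.333·0.04750/0.00117 = 13.5 → laminar (Re < 2300)
f = 64/Re = 4.734
h_f = f(L/D)V²/(2g) = 4.734·(113/0.04750)·0.333²/(2·9.81) = 63.65 m
Δp = ρg·h_f = 1260·9.81·63.65 = 786.8 kPa

Δp ≈ 787 kPa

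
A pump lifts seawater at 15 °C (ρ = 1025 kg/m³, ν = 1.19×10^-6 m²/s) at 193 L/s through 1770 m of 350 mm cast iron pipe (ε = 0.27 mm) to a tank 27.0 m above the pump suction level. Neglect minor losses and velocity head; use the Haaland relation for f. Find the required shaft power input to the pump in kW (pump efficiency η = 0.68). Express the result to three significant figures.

V = 4Q/(πD²) = 2.006 m/s; Re = 5.90×10^5; ε/D = 7.71×10^-4; f = 0.01902
h_f = f(L/D)V²/2g = 19.73 m
Total head H = z + h_f = 27.0 + 19.73 = 46.73 m
P_hyd = ρgQH = 1025·9.81·0.193·46.73 = 90.69 kW
P_shaft = P_hyd/η = 90.69/0.68 = 133.4 kW

P_shaft ≈ 133 kW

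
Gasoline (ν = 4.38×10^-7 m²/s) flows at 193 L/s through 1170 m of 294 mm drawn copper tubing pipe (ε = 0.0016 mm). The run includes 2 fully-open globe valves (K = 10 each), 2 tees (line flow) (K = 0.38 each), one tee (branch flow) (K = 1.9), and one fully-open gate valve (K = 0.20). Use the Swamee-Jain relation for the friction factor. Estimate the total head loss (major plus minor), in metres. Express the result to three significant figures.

H_L ≈ 26.9 m

V = 4Q/(πD²) = 2.843 m/s; V²/2g = 0.4120 m
Re = 1.91×10^6, ε/D = 5.44×10^-6 → f = 0.01064 (Swamee-Jain)
Major: h_f = f(L/D)·V²/2g = 0.01064·3980·0.4120 = 17.45 m
Minor: ΣK = 22.9; h_m = ΣK·V²/2g = 9.417 m
Total H_L = 17.45 + 9.417 = 26.87 m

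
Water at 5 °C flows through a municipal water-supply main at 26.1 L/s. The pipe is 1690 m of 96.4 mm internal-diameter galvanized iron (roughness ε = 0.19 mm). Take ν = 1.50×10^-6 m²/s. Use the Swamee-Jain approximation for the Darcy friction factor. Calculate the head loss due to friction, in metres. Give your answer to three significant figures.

h_f ≈ 277 m

V = 4Q/(πD²) = 4·0.0261/(π·0.0964²) = 3.576 m/s
Re = VD/ν = 3.576·0.0964/1.50×10^-6 = 2.30×10^5 → turbulent
ε/D = 0.19/96.4 = 0.00197
Swamee-Jain: f = 0.02428
h_f = f(L/D)V²/(2g) = 0.02428·(1690/0.0964)·3.576²/(2·9.81) = 277.5 m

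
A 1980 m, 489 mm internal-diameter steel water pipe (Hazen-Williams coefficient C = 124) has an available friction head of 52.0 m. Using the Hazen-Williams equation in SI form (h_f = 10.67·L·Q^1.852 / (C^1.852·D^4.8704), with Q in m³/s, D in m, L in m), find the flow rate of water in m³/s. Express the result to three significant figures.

Q ≈ 0.737 m³/s

Rearranging: Q = [h_f·C^1.852·D^4.8704 / (10.67·L)]^(1/1.852)
Q = [52.0·124^1.852·0.489^4.8704 / (10.67·1980)]^0.540 = 0.7374 m³/s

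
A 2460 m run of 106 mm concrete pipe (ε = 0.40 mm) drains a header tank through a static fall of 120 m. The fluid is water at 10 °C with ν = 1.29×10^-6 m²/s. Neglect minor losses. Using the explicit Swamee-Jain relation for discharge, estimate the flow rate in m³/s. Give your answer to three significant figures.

Swamee-Jain (Type II): Q = -0.965·√(gD⁵h_f/L)·ln[ε/(3.7D) + √(3.17ν²L/(gD³h_f))]
√(gD⁵h_f/L) = √(9.81·0.106⁵·120/2460) = 0.002531
ε/(3.7D) = 0.00102; √(3.17ν²L/(gD³h_f)) = 9.62×10^-5
Q = -0.965·0.002531·ln(0.001116) = 0.01660 m³/s
Check: V = 1.88 m/s, Re = 1.55×10^5, f = 0.02888, h_f = 121 m ≈ 120 m ✓

Q ≈ 0.0166 m³/s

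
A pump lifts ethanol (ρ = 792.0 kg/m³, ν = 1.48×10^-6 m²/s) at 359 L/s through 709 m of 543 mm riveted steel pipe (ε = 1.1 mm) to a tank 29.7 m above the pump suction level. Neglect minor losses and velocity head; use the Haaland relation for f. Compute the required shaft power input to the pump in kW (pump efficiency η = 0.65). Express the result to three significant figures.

P_shaft ≈ 144 kW

V = 4Q/(πD²) = 1.550 m/s; Re = 5.69×10^5; ε/D = 0.00203; f = 0.02383
h_f = f(L/D)V²/2g = 3.811 m
Total head H = z + h_f = 29.7 + 3.811 = 33.51 m
P_hyd = ρgQH = 792.0·9.81·0.359·33.51 = 93.47 kW
P_shaft = P_hyd/η = 93.47/0.65 = 143.8 kW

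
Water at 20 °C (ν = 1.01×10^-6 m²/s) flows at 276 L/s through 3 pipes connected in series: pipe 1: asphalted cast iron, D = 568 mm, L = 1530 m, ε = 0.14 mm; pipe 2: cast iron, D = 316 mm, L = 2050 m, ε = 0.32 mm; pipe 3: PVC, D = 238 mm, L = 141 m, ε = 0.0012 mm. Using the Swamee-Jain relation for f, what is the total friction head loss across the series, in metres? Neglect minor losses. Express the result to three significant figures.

Pipe 1: V = 1.089 m/s, Re = 6.13×10^5, ε/D = 2.46×10^-4, f = 0.01570, h_1 = f(L/D)V²/2g = 2.557 m
Pipe 2: V = 3.519 m/s, Re = 1.10×10^6, ε/D = 0.00101, f = 0.02005, h_2 = f(L/D)V²/2g = 82.13 m
Pipe 3: V = 6.204 m/s, Re = 1.46×10^6, ε/D = 5.04×10^-6, f = 0.01106, h_3 = f(L/D)V²/2g = 12.85 m
Series → Q common, losses add: H = Σh = 97.53 m

H ≈ 97.5 m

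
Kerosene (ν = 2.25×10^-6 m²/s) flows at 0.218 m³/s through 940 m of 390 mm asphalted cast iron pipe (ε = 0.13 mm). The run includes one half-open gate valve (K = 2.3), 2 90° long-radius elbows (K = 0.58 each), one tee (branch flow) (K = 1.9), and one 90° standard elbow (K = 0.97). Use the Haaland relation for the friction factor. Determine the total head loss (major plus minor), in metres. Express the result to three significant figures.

V = 4Q/(πD²) = 1.825 m/s; V²/2g = 0.1697 m
Re = 3.16×10^5, ε/D = 3.33×10^-4 → f = 0.01696 (Haaland)
Major: h_f = f(L/D)·V²/2g = 0.01696·2410·0.1697 = 6.937 m
Minor: ΣK = 6.33; h_m = ΣK·V²/2g = 1.074 m
Total H_L = 6.937 + 1.074 = 8.011 m

H_L ≈ 8.01 m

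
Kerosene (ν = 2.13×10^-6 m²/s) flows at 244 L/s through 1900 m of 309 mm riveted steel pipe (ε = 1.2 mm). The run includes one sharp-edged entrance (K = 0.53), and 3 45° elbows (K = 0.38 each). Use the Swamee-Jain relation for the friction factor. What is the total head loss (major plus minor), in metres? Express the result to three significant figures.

H_L ≈ 95.5 m

V = 4Q/(πD²) = 3.254 m/s; V²/2g = 0.5396 m
Re = 4.72×10^5, ε/D = 0.00388 → f = 0.02852 (Swamee-Jain)
Major: h_f = f(L/D)·V²/2g = 0.02852·6149·0.5396 = 94.62 m
Minor: ΣK = 1.67; h_m = ΣK·V²/2g = 0.9011 m
Total H_L = 94.62 + 0.9011 = 95.52 m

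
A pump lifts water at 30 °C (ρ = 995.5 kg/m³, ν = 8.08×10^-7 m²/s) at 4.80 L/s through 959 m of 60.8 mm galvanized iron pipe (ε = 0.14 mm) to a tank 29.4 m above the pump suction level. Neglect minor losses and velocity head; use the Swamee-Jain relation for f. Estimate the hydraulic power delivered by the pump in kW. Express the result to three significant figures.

P_hyd ≈ 4.04 kW

V = 4Q/(πD²) = 1.653 m/s; Re = 1.24×10^5; ε/D = 0.00230; f = 0.02580
h_f = f(L/D)V²/2g = 56.70 m
Total head H = z + h_f = 29.4 + 56.70 = 86.10 m
P_hyd = ρgQH = 995.5·9.81·0.00480·86.10 = 4.036 kW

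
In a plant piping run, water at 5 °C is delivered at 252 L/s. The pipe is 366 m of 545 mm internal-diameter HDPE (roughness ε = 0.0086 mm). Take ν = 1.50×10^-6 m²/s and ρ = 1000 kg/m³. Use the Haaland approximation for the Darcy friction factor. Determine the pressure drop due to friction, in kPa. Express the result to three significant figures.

Δp ≈ 5.41 kPa

V = 4Q/(πD²) = 4·0.252/(π·0.545²) = 1.080 m/s
Re = VD/ν = 1.080·0.545/1.50×10^-6 = 3.92×10^5 → turbulent
ε/D = 0.0086/545 = 1.58×10^-5
Haaland: f = 0.01380
h_f = f(L/D)V²/(2g) = 0.01380·(366/0.545)·1.080²/(2·9.81) = 0.5513 m
Δp = ρg·h_f = 1000·9.81·0.5513 = 5.408 kPa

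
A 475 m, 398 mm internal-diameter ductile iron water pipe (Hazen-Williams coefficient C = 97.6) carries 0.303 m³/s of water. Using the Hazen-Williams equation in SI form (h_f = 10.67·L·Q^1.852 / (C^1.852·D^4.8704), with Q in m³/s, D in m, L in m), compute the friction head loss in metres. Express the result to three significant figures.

h_f = 10.67·475·0.303^1.852 / (97.6^1.852·0.398^4.8704) = 10.20 m

h_f ≈ 10.2 m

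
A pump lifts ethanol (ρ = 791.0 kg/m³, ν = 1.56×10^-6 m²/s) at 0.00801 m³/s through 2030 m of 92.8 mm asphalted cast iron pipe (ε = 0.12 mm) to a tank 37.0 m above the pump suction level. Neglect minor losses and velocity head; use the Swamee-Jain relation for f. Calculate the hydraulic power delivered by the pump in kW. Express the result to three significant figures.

P_hyd ≈ 4.64 kW

V = 4Q/(πD²) = 1.184 m/s; Re = 7.04×10^4; ε/D = 0.00129; f = 0.02407
h_f = f(L/D)V²/2g = 37.63 m
Total head H = z + h_f = 37.0 + 37.63 = 74.63 m
P_hyd = ρgQH = 791.0·9.81·0.00801·74.63 = 4.639 kW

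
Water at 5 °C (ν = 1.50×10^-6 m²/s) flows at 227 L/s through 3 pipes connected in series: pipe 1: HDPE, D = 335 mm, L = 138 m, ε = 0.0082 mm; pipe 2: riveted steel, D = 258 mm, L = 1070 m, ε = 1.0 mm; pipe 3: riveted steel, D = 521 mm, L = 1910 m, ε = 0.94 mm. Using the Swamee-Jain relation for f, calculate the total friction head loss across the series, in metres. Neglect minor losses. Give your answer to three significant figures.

H ≈ 120 m

Pipe 1: V = 2.575 m/s, Re = 5.75×10^5, ε/D = 2.45×10^-5, f = 0.01318, h_1 = f(L/D)V²/2g = 1.836 m
Pipe 2: V = 4.342 m/s, Re = 7.47×10^5, ε/D = 0.00388, f = 0.02839, h_2 = f(L/D)V²/2g = 113.1 m
Pipe 3: V = 1.065 m/s, Re = 3.70×10^5, ε/D = 0.00180, f = 0.02346, h_3 = f(L/D)V²/2g = 4.969 m
Series → Q common, losses add: H = Σh = 119.9 m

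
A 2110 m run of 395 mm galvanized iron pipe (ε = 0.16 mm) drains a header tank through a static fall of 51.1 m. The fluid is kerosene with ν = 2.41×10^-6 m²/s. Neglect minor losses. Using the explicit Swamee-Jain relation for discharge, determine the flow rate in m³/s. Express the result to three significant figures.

Swamee-Jain (Type II): Q = -0.965·√(gD⁵h_f/L)·ln[ε/(3.7D) + √(3.17ν²L/(gD³h_f))]
√(gD⁵h_f/L) = √(9.81·0.395⁵·51.1/2110) = 0.04780
ε/(3.7D) = 1.09×10^-4; √(3.17ν²L/(gD³h_f)) = 3.55×10^-5
Q = -0.965·0.04780·ln(1.449×10^-4) = 0.4077 m³/s
Check: V = 3.33 m/s, Re = 5.45×10^5, f = 0.01707, h_f = 51.4 m ≈ 51.1 m ✓

Q ≈ 0.408 m³/s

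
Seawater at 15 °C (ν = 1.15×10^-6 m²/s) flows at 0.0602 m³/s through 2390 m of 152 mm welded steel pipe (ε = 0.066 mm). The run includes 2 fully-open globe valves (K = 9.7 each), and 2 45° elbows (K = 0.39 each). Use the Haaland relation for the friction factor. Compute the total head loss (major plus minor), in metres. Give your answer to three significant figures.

V = 4Q/(πD²) = 3.318 m/s; V²/2g = 0.5610 m
Re = 4.38×10^5, ε/D = 4.34×10^-4 → f = 0.01726 (Haaland)
Major: h_f = f(L/D)·V²/2g = 0.01726·15724·0.5610 = 152.3 m
Minor: ΣK = 20.2; h_m = ΣK·V²/2g = 11.32 m
Total H_L = 152.3 + 11.32 = 163.6 m

H_L ≈ 164 m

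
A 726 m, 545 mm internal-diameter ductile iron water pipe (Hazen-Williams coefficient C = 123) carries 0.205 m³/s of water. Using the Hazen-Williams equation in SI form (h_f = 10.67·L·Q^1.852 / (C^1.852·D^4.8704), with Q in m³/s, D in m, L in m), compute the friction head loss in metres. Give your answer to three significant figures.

h_f ≈ 1.07 m

h_f = 10.67·726·0.205^1.852 / (123^1.852·0.545^4.8704) = 1.066 m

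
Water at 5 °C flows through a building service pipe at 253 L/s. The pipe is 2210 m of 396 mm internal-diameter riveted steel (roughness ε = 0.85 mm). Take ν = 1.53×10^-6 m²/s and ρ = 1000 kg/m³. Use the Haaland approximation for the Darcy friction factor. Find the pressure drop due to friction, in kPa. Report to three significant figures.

V = 4Q/(πD²) = 4·0.253/(π·0.396²) = 2.054 m/s
Re = VD/ν = 2.054·0.396/1.53×10^-6 = 5.32×10^5 → turbulent
ε/D = 0.85/396 = 0.00215
Haaland: f = 0.02420
h_f = f(L/D)V²/(2g) = 0.02420·(2210/0.396)·2.054²/(2·9.81) = 29.05 m
Δp = ρg·h_f = 1000·9.81·29.05 = 285.0 kPa

Δp ≈ 285 kPa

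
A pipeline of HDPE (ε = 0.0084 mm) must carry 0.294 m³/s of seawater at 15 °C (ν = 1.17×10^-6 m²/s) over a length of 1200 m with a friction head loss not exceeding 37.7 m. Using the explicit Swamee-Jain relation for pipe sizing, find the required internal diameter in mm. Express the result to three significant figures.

D ≈ 310 mm

Swamee-Jain (Type III): D = 0.66·[ε^1.25·(LQ²/(gh_f))^4.75 + ν·Q^9.4·(L/(gh_f))^5.2]^0.04
LQ²/(gh_f) = 0.2805; L/(gh_f) = 3.245
Term 1 = ε^1.25·(…)^4.75 = 1.08×10^-9; Term 2 = ν·Q^9.4·(…)^5.2 = 5.35×10^-9
D = 0.66·(1.08×10^-9 + 5.35×10^-9)^0.04 = 0.3104 m = 310 mm
Check: V = 3.89 m/s, Re = 1.03×10^6, f = 0.01219, h_f = 36.3 m ≈ 37.7 m ✓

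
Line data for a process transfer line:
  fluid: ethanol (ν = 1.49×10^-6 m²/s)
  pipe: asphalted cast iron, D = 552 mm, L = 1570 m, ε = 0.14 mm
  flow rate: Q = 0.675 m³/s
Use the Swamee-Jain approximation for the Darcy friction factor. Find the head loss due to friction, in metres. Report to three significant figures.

h_f ≈ 17.6 m

V = 4Q/(πD²) = 4·0.675/(π·0.552²) = 2.821 m/s
Re = VD/ν = 2.821·0.552/1.49×10^-6 = 1.04×10^6 → turbulent
ε/D = 0.14/552 = 2.54×10^-4
Swamee-Jain: f = 0.01529
h_f = f(L/D)V²/(2g) = 0.01529·(1570/0.552)·2.821²/(2·9.81) = 17.64 m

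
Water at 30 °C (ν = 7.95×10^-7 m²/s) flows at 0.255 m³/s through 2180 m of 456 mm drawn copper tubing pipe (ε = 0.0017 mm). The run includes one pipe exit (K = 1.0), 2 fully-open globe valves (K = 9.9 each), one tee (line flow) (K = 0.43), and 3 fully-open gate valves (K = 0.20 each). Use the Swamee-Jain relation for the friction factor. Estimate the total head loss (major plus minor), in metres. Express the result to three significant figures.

V = 4Q/(πD²) = 1.561 m/s; V²/2g = 0.1243 m
Re = 8.96×10^5, ε/D = 3.73×10^-6 → f = 0.01191 (Swamee-Jain)
Major: h_f = f(L/D)·V²/2g = 0.01191·4781·0.1243 = 7.077 m
Minor: ΣK = 21.8; h_m = ΣK·V²/2g = 2.713 m
Total H_L = 7.077 + 2.713 = 9.790 m

H_L ≈ 9.79 m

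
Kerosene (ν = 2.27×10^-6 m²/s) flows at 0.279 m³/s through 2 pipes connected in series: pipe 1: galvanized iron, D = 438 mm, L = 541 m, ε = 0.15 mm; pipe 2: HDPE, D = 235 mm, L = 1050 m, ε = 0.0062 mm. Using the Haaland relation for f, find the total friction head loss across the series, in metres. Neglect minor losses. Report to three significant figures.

H ≈ 124 m

Pipe 1: V = 1.852 m/s, Re = 3.57×10^5, ε/D = 3.42×10^-4, f = 0.01686, h_1 = f(L/D)V²/2g = 3.639 m
Pipe 2: V = 6.432 m/s, Re = 6.66×10^5, ε/D = 2.64×10^-5, f = 0.01280, h_2 = f(L/D)V²/2g = 120.6 m
Series → Q common, losses add: H = Σh = 124.3 m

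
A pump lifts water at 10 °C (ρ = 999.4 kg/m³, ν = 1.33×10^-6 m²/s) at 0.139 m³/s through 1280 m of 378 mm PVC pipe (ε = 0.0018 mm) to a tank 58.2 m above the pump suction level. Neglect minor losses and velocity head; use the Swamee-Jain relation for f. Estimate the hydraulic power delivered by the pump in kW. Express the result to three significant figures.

V = 4Q/(πD²) = 1.239 m/s; Re = 3.52×10^5; ε/D = 4.76×10^-6; f = 0.01401
h_f = f(L/D)V²/2g = 3.711 m
Total head H = z + h_f = 58.2 + 3.711 = 61.91 m
P_hyd = ρgQH = 999.4·9.81·0.139·61.91 = 84.37 kW

P_hyd ≈ 84.4 kW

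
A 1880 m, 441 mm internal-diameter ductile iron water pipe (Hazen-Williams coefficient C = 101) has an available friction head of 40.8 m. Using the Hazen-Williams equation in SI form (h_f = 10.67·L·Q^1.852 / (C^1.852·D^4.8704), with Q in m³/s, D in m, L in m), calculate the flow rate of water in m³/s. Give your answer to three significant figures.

Rearranging: Q = [h_f·C^1.852·D^4.8704 / (10.67·L)]^(1/1.852)
Q = [40.8·101^1.852·0.441^4.8704 / (10.67·1880)]^0.540 = 0.4129 m³/s

Q ≈ 0.413 m³/s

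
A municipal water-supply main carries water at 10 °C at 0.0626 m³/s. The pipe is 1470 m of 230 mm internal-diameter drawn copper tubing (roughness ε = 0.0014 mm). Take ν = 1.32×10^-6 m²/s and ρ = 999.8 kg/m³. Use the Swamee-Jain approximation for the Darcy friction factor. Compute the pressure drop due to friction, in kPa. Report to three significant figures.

V = 4Q/(πD²) = 4·0.0626/(π·0.230²) = 1.507 m/s
Re = VD/ν = 1.507·0.230/1.32×10^-6 = 2.63×10^5 → turbulent
ε/D = 0.0014/230 = 6.09×10^-6
Swamee-Jain: f = 0.01481
h_f = f(L/D)V²/(2g) = 0.01481·(1470/0.230)·1.507²/(2·9.81) = 10.95 m
Δp = ρg·h_f = 999.8·9.81·10.95 = 107.4 kPa

Δp ≈ 107 kPa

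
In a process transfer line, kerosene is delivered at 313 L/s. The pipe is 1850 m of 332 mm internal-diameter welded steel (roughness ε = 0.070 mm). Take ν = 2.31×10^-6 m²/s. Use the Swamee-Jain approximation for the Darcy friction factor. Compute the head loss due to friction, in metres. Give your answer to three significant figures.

V = 4Q/(πD²) = 4·0.313/(π·0.332²) = 3.616 m/s
Re = VD/ν = 3.616·0.332/2.31×10^-6 = 5.20×10^5 → turbulent
ε/D = 0.070/332 = 2.11×10^-4
Swamee-Jain: f = 0.01556
h_f = f(L/D)V²/(2g) = 0.01556·(1850/0.332)·3.616²/(2·9.81) = 57.78 m

h_f ≈ 57.8 m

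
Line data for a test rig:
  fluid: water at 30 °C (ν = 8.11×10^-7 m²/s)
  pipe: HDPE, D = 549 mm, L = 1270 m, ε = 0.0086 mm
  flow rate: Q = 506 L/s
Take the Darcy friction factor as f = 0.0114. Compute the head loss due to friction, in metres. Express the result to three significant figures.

h_f ≈ 6.14 m

V = 4Q/(πD²) = 4·0.506/(π·0.549²) = 2.138 m/s
h_f = f(L/D)V²/(2g) = 0.01140·(1270/0.549)·2.138²/(2·9.81) = 6.141 m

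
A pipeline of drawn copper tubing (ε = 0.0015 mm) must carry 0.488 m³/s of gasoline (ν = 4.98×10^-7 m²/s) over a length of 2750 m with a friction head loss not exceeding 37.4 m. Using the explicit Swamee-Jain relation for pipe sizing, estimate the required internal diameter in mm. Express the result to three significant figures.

D ≈ 429 mm

Swamee-Jain (Type III): D = 0.66·[ε^1.25·(LQ²/(gh_f))^4.75 + ν·Q^9.4·(L/(gh_f))^5.2]^0.04
LQ²/(gh_f) = 1.785; L/(gh_f) = 7.495
Term 1 = ε^1.25·(…)^4.75 = 8.23×10^-7; Term 2 = ν·Q^9.4·(…)^5.2 = 2.08×10^-5
D = 0.66·(8.23×10^-7 + 2.08×10^-5)^0.04 = 0.4294 m = 429 mm
Check: V = 3.37 m/s, Re = 2.91×10^6, f = 0.009946, h_f = 36.8 m ≈ 37.4 m ✓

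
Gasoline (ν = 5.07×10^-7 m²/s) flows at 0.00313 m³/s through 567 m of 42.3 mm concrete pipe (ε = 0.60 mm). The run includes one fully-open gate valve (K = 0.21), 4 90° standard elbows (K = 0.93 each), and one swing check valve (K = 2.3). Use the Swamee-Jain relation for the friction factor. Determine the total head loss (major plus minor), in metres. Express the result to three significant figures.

H_L ≈ 148 m

V = 4Q/(πD²) = 2.227 m/s; V²/2g = 0.2528 m
Re = 1.86×10^5, ε/D = 0.0142 → f = 0.04323 (Swamee-Jain)
Major: h_f = f(L/D)·V²/2g = 0.04323·13404·0.2528 = 146.5 m
Minor: ΣK = 6.23; h_m = ΣK·V²/2g = 1.575 m
Total H_L = 146.5 + 1.575 = 148.1 m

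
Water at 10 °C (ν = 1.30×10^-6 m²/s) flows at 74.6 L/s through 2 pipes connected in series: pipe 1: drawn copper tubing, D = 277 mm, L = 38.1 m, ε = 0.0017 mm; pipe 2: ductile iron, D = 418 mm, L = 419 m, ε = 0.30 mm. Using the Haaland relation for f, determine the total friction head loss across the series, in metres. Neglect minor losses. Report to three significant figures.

Pipe 1: V = 1.238 m/s, Re = 2.64×10^5, ε/D = 6.14×10^-6, f = 0.01474, h_1 = f(L/D)V²/2g = 0.1583 m
Pipe 2: V = 0.5436 m/s, Re = 1.75×10^5, ε/D = 7.18×10^-4, f = 0.01990, h_2 = f(L/D)V²/2g = 0.3004 m
Series → Q common, losses add: H = Σh = 0.4588 m

H ≈ 0.459 m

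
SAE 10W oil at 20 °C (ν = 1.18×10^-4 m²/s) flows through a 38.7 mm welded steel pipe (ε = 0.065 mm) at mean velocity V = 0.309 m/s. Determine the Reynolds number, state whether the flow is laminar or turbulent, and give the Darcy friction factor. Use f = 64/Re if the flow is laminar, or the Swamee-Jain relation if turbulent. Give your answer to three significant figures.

Re ≈ 101; laminar; f = 64/Re ≈ 0.632

Re = VD/ν = 0.3090·0.0387/1.18×10^-4 = 101
Re < 2300 → laminar → f = 64/Re = 0.6315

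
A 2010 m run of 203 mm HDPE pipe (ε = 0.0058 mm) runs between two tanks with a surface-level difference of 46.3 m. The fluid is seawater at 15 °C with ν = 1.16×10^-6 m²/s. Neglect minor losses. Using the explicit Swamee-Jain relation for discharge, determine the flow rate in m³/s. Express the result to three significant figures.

Q ≈ 0.0835 m³/s

Swamee-Jain (Type II): Q = -0.965·√(gD⁵h_f/L)·ln[ε/(3.7D) + √(3.17ν²L/(gD³h_f))]
√(gD⁵h_f/L) = √(9.81·0.203⁵·46.3/2010) = 0.008826
ε/(3.7D) = 7.72×10^-6; √(3.17ν²L/(gD³h_f)) = 4.75×10^-5
Q = -0.965·0.008826·ln(5.522×10^-5) = 0.08350 m³/s
Check: V = 2.58 m/s, Re = 4.52×10^5, f = 0.01375, h_f = 46.2 m ≈ 46.3 m ✓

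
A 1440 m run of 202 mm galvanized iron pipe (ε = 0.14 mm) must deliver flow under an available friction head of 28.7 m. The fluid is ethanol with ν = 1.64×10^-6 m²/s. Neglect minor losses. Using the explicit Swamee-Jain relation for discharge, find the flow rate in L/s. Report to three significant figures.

Q ≈ 64.6 L/s

Swamee-Jain (Type II): Q = -0.965·√(gD⁵h_f/L)·ln[ε/(3.7D) + √(3.17ν²L/(gD³h_f))]
√(gD⁵h_f/L) = √(9.81·0.202⁵·28.7/1440) = 0.008109
ε/(3.7D) = 1.87×10^-4; √(3.17ν²L/(gD³h_f)) = 7.27×10^-5
Q = -0.965·0.008109·ln(2.601×10^-4) = 0.06459 m³/s
Check: V = 2.02 m/s, Re = 2.48×10^5, f = 0.01958, h_f = 28.9 m ≈ 28.7 m ✓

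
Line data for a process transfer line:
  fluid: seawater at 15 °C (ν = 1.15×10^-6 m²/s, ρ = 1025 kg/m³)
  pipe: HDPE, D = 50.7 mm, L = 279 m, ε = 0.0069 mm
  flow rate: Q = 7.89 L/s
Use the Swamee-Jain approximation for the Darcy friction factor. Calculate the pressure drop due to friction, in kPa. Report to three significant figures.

V = 4Q/(πD²) = 4·0.00789/(π·0.0507²) = 3.908 m/s
Re = VD/ν = 3.908·0.0507/1.15×10^-6 = 1.72×10^5 → turbulent
ε/D = 0.0069/50.7 = 1.36×10^-4
Swamee-Jain: f = 0.01705
h_f = f(L/D)V²/(2g) = 0.01705·(279/0.0507)·3.908²/(2·9.81) = 73.02 m
Δp = ρg·h_f = 1025·9.81·73.02 = 734.3 kPa

Δp ≈ 734 kPa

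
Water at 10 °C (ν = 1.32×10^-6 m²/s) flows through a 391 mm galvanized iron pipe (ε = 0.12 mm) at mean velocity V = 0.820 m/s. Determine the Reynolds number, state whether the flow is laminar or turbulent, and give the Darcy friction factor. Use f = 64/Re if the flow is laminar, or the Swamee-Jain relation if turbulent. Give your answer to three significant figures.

Re = VD/ν = 0.8200·0.391/1.32×10^-6 = 2.43×10^5
Re > 4000 → turbulent; ε/D = 3.07×10^-4
Swamee-Jain: f = 0.01746

Re ≈ 2.43×10^5; turbulent; f ≈ 0.0175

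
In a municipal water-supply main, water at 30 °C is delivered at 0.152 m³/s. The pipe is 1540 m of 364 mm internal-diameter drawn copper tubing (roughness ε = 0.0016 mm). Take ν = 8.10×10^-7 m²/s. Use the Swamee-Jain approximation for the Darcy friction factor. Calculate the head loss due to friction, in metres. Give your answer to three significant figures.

h_f ≈ 5.78 m

V = 4Q/(πD²) = 4·0.152/(π·0.364²) = 1.461 m/s
Re = VD/ν = 1.461·0.364/8.10×10^-7 = 6.56×10^5 → turbulent
ε/D = 0.0016/364 = 4.40×10^-6
Swamee-Jain: f = 0.01256
h_f = f(L/D)V²/(2g) = 0.01256·(1540/0.364)·1.461²/(2·9.81) = 5.779 m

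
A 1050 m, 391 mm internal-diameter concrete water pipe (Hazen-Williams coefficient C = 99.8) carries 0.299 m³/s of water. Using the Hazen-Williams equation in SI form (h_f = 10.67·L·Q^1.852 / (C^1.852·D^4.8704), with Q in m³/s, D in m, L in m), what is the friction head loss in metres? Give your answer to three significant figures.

h_f = 10.67·1050·0.299^1.852 / (99.8^1.852·0.391^4.8704) = 23.02 m

h_f ≈ 23.0 m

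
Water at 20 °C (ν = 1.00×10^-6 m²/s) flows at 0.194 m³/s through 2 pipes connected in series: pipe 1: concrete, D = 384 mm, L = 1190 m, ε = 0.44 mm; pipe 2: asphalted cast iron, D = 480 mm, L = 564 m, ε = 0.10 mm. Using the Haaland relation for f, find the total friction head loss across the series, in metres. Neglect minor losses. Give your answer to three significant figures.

H ≈ 10.2 m

Pipe 1: V = 1.675 m/s, Re = 6.43×10^5, ε/D = 0.00115, f = 0.02072, h_1 = f(L/D)V²/2g = 9.181 m
Pipe 2: V = 1.072 m/s, Re = 5.15×10^5, ε/D = 2.08×10^-4, f = 0.01533, h_2 = f(L/D)V²/2g = 1.055 m
Series → Q common, losses add: H = Σh = 10.24 m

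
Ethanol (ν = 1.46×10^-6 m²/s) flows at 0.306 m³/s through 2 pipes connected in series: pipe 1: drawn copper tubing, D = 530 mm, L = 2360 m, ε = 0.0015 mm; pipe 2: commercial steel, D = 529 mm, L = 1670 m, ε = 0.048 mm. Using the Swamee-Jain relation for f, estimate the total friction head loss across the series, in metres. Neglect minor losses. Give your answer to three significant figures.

Pipe 1: V = 1.387 m/s, Re = 5.04×10^5, ε/D = 2.83×10^-6, f = 0.01312, h_1 = f(L/D)V²/2g = 5.729 m
Pipe 2: V = 1.392 m/s, Re = 5.04×10^5, ε/D = 9.07×10^-5, f = 0.01434, h_2 = f(L/D)V²/2g = 4.473 m
Series → Q common, losses add: H = Σh = 10.20 m

H ≈ 10.2 m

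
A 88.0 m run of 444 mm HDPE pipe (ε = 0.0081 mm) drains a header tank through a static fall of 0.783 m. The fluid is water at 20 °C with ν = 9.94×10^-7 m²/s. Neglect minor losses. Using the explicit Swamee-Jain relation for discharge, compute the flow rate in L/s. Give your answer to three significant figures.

Swamee-Jain (Type II): Q = -0.965·√(gD⁵h_f/L)·ln[ε/(3.7D) + √(3.17ν²L/(gD³h_f))]
√(gD⁵h_f/L) = √(9.81·0.444⁵·0.783/88.0) = 0.03881
ε/(3.7D) = 4.93×10^-6; √(3.17ν²L/(gD³h_f)) = 2.02×10^-5
Q = -0.965·0.03881·ln(2.518×10^-5) = 0.3966 m³/s
Check: V = 2.56 m/s, Re = 1.14×10^6, f = 0.01182, h_f = 0.783 m ≈ 0.783 m ✓

Q ≈ 397 L/s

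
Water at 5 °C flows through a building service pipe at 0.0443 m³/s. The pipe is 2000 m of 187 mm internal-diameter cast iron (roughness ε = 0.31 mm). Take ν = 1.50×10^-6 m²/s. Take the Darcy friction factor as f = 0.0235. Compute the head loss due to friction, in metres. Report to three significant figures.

V = 4Q/(πD²) = 4·0.0443/(π·0.187²) = 1.613 m/s
h_f = f(L/D)V²/(2g) = 0.02350·(2000/0.187)·1.613²/(2·9.81) = 33.33 m

h_f ≈ 33.3 m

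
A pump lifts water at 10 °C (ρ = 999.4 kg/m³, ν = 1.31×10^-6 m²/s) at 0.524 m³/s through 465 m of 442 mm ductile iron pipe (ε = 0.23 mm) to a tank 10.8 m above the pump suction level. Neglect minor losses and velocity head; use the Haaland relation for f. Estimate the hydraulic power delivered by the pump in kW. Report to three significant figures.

V = 4Q/(πD²) = 3.415 m/s; Re = 1.15×10^6; ε/D = 5.20×10^-4; f = 0.01726
h_f = f(L/D)V²/2g = 10.79 m
Total head H = z + h_f = 10.8 + 10.79 = 21.59 m
P_hyd = ρgQH = 999.4·9.81·0.524·21.59 = 110.9 kW

P_hyd ≈ 111 kW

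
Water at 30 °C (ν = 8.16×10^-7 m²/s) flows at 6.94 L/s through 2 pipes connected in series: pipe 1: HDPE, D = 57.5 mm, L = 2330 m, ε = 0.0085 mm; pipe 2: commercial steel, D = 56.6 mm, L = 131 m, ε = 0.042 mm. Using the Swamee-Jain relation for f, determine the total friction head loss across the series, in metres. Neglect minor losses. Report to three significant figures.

H ≈ 267 m

Pipe 1: V = 2.673 m/s, Re = 1.88×10^5, ε/D = 1.48×10^-4, f = 0.01690, h_1 = f(L/D)V²/2g = 249.4 m
Pipe 2: V = 2.758 m/s, Re = 1.91×10^5, ε/D = 7.42×10^-4, f = 0.02017, h_2 = f(L/D)V²/2g = 18.11 m
Series → Q common, losses add: H = Σh = 267.5 m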